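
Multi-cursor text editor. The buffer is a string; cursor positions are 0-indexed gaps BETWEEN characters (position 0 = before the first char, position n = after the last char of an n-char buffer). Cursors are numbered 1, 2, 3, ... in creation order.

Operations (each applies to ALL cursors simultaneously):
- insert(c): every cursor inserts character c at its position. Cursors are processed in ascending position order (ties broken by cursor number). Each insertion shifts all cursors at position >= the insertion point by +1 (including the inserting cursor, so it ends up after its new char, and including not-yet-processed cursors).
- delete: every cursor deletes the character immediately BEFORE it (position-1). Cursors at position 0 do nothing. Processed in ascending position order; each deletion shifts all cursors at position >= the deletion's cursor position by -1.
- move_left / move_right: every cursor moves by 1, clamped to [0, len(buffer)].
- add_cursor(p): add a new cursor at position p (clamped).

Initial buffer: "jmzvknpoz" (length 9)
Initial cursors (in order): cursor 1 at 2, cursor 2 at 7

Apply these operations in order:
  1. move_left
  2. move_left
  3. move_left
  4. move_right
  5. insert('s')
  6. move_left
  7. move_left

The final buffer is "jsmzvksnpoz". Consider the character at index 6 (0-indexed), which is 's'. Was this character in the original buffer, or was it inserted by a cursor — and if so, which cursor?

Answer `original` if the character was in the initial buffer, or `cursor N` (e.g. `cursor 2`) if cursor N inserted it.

After op 1 (move_left): buffer="jmzvknpoz" (len 9), cursors c1@1 c2@6, authorship .........
After op 2 (move_left): buffer="jmzvknpoz" (len 9), cursors c1@0 c2@5, authorship .........
After op 3 (move_left): buffer="jmzvknpoz" (len 9), cursors c1@0 c2@4, authorship .........
After op 4 (move_right): buffer="jmzvknpoz" (len 9), cursors c1@1 c2@5, authorship .........
After op 5 (insert('s')): buffer="jsmzvksnpoz" (len 11), cursors c1@2 c2@7, authorship .1....2....
After op 6 (move_left): buffer="jsmzvksnpoz" (len 11), cursors c1@1 c2@6, authorship .1....2....
After op 7 (move_left): buffer="jsmzvksnpoz" (len 11), cursors c1@0 c2@5, authorship .1....2....
Authorship (.=original, N=cursor N): . 1 . . . . 2 . . . .
Index 6: author = 2

Answer: cursor 2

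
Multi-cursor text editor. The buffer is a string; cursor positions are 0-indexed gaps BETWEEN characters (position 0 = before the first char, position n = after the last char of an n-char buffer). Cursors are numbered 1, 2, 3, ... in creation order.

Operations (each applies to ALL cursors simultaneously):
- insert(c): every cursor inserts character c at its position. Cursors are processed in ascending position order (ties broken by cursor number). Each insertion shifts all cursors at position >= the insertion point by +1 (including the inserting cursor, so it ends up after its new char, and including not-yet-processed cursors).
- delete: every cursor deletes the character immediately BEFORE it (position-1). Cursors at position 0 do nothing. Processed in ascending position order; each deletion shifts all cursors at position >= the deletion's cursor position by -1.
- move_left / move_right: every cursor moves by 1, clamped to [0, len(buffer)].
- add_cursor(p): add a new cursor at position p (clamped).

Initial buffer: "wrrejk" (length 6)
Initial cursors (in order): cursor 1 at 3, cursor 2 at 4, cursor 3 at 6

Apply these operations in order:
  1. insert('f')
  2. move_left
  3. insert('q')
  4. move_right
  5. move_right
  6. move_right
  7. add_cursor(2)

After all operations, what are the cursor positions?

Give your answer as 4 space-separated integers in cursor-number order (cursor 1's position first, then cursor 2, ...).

After op 1 (insert('f')): buffer="wrrfefjkf" (len 9), cursors c1@4 c2@6 c3@9, authorship ...1.2..3
After op 2 (move_left): buffer="wrrfefjkf" (len 9), cursors c1@3 c2@5 c3@8, authorship ...1.2..3
After op 3 (insert('q')): buffer="wrrqfeqfjkqf" (len 12), cursors c1@4 c2@7 c3@11, authorship ...11.22..33
After op 4 (move_right): buffer="wrrqfeqfjkqf" (len 12), cursors c1@5 c2@8 c3@12, authorship ...11.22..33
After op 5 (move_right): buffer="wrrqfeqfjkqf" (len 12), cursors c1@6 c2@9 c3@12, authorship ...11.22..33
After op 6 (move_right): buffer="wrrqfeqfjkqf" (len 12), cursors c1@7 c2@10 c3@12, authorship ...11.22..33
After op 7 (add_cursor(2)): buffer="wrrqfeqfjkqf" (len 12), cursors c4@2 c1@7 c2@10 c3@12, authorship ...11.22..33

Answer: 7 10 12 2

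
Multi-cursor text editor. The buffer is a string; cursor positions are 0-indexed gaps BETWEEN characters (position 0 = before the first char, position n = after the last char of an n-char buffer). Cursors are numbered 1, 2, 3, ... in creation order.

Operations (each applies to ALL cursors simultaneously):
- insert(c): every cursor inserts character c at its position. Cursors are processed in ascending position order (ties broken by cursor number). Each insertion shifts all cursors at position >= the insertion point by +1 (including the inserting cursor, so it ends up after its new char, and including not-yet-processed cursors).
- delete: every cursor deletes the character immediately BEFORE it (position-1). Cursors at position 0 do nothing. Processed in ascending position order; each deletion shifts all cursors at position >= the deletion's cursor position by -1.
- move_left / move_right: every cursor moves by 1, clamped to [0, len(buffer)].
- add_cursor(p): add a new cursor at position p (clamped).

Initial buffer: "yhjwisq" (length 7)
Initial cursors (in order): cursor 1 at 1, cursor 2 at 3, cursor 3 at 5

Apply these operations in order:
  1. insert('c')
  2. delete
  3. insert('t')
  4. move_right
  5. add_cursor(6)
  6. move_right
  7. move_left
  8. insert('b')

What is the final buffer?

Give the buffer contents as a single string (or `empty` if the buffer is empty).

After op 1 (insert('c')): buffer="ychjcwicsq" (len 10), cursors c1@2 c2@5 c3@8, authorship .1..2..3..
After op 2 (delete): buffer="yhjwisq" (len 7), cursors c1@1 c2@3 c3@5, authorship .......
After op 3 (insert('t')): buffer="ythjtwitsq" (len 10), cursors c1@2 c2@5 c3@8, authorship .1..2..3..
After op 4 (move_right): buffer="ythjtwitsq" (len 10), cursors c1@3 c2@6 c3@9, authorship .1..2..3..
After op 5 (add_cursor(6)): buffer="ythjtwitsq" (len 10), cursors c1@3 c2@6 c4@6 c3@9, authorship .1..2..3..
After op 6 (move_right): buffer="ythjtwitsq" (len 10), cursors c1@4 c2@7 c4@7 c3@10, authorship .1..2..3..
After op 7 (move_left): buffer="ythjtwitsq" (len 10), cursors c1@3 c2@6 c4@6 c3@9, authorship .1..2..3..
After op 8 (insert('b')): buffer="ythbjtwbbitsbq" (len 14), cursors c1@4 c2@9 c4@9 c3@13, authorship .1.1.2.24.3.3.

Answer: ythbjtwbbitsbq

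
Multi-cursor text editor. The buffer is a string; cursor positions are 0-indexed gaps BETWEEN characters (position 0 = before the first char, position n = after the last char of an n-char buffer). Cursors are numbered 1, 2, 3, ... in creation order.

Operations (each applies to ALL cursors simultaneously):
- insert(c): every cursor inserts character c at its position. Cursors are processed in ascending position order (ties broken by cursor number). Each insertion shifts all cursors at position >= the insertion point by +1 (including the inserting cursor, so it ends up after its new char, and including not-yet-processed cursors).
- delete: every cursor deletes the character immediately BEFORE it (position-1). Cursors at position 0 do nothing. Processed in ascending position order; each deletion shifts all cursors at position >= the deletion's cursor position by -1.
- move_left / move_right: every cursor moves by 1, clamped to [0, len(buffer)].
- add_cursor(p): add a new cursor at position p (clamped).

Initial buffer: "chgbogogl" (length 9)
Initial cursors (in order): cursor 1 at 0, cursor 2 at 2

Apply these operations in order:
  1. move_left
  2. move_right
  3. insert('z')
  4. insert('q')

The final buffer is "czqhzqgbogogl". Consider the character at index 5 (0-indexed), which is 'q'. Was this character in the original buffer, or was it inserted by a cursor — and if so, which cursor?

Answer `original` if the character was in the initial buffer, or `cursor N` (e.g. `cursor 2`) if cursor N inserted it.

Answer: cursor 2

Derivation:
After op 1 (move_left): buffer="chgbogogl" (len 9), cursors c1@0 c2@1, authorship .........
After op 2 (move_right): buffer="chgbogogl" (len 9), cursors c1@1 c2@2, authorship .........
After op 3 (insert('z')): buffer="czhzgbogogl" (len 11), cursors c1@2 c2@4, authorship .1.2.......
After op 4 (insert('q')): buffer="czqhzqgbogogl" (len 13), cursors c1@3 c2@6, authorship .11.22.......
Authorship (.=original, N=cursor N): . 1 1 . 2 2 . . . . . . .
Index 5: author = 2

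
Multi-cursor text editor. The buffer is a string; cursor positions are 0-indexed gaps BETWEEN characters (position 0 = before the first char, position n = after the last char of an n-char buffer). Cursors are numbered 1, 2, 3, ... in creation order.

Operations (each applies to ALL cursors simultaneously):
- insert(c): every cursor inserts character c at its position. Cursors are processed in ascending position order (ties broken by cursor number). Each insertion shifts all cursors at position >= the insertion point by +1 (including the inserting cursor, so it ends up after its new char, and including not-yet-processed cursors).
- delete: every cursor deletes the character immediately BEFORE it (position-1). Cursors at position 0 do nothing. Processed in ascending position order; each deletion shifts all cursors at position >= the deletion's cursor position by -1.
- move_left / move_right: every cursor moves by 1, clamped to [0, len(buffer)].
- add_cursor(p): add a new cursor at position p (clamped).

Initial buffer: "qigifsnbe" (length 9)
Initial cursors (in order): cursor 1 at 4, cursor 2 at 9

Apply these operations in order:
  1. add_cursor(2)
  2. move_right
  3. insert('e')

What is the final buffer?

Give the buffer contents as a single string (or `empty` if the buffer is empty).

After op 1 (add_cursor(2)): buffer="qigifsnbe" (len 9), cursors c3@2 c1@4 c2@9, authorship .........
After op 2 (move_right): buffer="qigifsnbe" (len 9), cursors c3@3 c1@5 c2@9, authorship .........
After op 3 (insert('e')): buffer="qigeifesnbee" (len 12), cursors c3@4 c1@7 c2@12, authorship ...3..1....2

Answer: qigeifesnbee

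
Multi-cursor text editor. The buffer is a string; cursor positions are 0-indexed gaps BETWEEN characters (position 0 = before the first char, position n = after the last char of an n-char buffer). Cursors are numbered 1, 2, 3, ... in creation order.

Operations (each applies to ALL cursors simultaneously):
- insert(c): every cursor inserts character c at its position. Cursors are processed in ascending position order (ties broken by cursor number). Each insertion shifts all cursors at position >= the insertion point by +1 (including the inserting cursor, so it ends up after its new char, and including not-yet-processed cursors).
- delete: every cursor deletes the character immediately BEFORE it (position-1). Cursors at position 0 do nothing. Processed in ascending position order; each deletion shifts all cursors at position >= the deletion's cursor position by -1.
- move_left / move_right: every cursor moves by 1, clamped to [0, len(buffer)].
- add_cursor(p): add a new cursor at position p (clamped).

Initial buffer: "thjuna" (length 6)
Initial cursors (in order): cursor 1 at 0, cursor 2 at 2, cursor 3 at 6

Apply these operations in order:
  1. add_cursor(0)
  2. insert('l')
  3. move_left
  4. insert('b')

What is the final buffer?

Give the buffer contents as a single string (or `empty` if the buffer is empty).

After op 1 (add_cursor(0)): buffer="thjuna" (len 6), cursors c1@0 c4@0 c2@2 c3@6, authorship ......
After op 2 (insert('l')): buffer="llthljunal" (len 10), cursors c1@2 c4@2 c2@5 c3@10, authorship 14..2....3
After op 3 (move_left): buffer="llthljunal" (len 10), cursors c1@1 c4@1 c2@4 c3@9, authorship 14..2....3
After op 4 (insert('b')): buffer="lbblthbljunabl" (len 14), cursors c1@3 c4@3 c2@7 c3@13, authorship 1144..22....33

Answer: lbblthbljunabl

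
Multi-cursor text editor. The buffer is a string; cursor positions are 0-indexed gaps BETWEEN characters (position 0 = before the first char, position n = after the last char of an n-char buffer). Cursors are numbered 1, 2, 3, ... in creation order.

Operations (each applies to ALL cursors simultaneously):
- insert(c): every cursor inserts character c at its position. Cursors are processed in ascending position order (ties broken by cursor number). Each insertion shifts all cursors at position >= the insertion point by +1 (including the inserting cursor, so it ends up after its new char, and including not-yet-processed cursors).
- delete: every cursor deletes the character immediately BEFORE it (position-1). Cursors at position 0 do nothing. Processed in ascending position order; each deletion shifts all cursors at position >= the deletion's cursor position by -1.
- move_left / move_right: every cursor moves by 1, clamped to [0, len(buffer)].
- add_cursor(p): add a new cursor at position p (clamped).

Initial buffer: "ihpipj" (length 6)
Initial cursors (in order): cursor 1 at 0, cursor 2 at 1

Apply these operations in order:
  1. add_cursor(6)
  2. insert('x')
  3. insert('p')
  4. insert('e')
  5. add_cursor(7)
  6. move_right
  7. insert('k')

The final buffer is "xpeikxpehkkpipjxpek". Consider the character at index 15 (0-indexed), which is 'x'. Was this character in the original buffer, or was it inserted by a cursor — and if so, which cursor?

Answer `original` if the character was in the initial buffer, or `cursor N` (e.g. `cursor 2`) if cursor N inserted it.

Answer: cursor 3

Derivation:
After op 1 (add_cursor(6)): buffer="ihpipj" (len 6), cursors c1@0 c2@1 c3@6, authorship ......
After op 2 (insert('x')): buffer="xixhpipjx" (len 9), cursors c1@1 c2@3 c3@9, authorship 1.2.....3
After op 3 (insert('p')): buffer="xpixphpipjxp" (len 12), cursors c1@2 c2@5 c3@12, authorship 11.22.....33
After op 4 (insert('e')): buffer="xpeixpehpipjxpe" (len 15), cursors c1@3 c2@7 c3@15, authorship 111.222.....333
After op 5 (add_cursor(7)): buffer="xpeixpehpipjxpe" (len 15), cursors c1@3 c2@7 c4@7 c3@15, authorship 111.222.....333
After op 6 (move_right): buffer="xpeixpehpipjxpe" (len 15), cursors c1@4 c2@8 c4@8 c3@15, authorship 111.222.....333
After op 7 (insert('k')): buffer="xpeikxpehkkpipjxpek" (len 19), cursors c1@5 c2@11 c4@11 c3@19, authorship 111.1222.24....3333
Authorship (.=original, N=cursor N): 1 1 1 . 1 2 2 2 . 2 4 . . . . 3 3 3 3
Index 15: author = 3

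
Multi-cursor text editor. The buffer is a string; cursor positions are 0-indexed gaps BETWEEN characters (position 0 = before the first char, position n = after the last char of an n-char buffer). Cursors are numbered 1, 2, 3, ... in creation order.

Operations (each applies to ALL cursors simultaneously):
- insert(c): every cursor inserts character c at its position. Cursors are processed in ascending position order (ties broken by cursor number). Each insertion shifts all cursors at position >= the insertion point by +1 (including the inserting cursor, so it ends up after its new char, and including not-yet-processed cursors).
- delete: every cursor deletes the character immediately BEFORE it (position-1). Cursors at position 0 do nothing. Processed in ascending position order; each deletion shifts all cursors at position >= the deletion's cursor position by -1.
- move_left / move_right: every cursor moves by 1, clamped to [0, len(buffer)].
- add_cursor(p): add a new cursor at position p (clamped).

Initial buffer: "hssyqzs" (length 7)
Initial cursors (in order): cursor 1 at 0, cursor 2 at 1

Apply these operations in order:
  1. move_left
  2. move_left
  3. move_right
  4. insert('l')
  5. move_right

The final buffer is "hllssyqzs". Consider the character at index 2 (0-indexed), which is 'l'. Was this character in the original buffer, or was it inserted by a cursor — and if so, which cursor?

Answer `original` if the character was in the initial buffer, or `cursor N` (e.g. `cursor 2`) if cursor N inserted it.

After op 1 (move_left): buffer="hssyqzs" (len 7), cursors c1@0 c2@0, authorship .......
After op 2 (move_left): buffer="hssyqzs" (len 7), cursors c1@0 c2@0, authorship .......
After op 3 (move_right): buffer="hssyqzs" (len 7), cursors c1@1 c2@1, authorship .......
After op 4 (insert('l')): buffer="hllssyqzs" (len 9), cursors c1@3 c2@3, authorship .12......
After op 5 (move_right): buffer="hllssyqzs" (len 9), cursors c1@4 c2@4, authorship .12......
Authorship (.=original, N=cursor N): . 1 2 . . . . . .
Index 2: author = 2

Answer: cursor 2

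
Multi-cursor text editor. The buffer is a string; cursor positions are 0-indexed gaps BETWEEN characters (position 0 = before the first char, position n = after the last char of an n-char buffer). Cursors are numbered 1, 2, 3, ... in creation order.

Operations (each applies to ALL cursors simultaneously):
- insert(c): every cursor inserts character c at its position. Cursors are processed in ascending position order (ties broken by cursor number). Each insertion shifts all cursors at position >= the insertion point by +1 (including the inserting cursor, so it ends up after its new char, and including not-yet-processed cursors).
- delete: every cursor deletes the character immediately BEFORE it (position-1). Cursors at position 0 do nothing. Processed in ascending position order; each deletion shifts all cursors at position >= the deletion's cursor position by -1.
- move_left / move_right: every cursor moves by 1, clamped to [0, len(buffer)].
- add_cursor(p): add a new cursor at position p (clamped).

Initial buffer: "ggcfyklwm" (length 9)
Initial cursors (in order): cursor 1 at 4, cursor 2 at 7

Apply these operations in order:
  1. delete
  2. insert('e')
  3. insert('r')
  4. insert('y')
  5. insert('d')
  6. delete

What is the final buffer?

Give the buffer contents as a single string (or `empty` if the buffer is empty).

After op 1 (delete): buffer="ggcykwm" (len 7), cursors c1@3 c2@5, authorship .......
After op 2 (insert('e')): buffer="ggceykewm" (len 9), cursors c1@4 c2@7, authorship ...1..2..
After op 3 (insert('r')): buffer="ggcerykerwm" (len 11), cursors c1@5 c2@9, authorship ...11..22..
After op 4 (insert('y')): buffer="ggceryykerywm" (len 13), cursors c1@6 c2@11, authorship ...111..222..
After op 5 (insert('d')): buffer="ggcerydykerydwm" (len 15), cursors c1@7 c2@13, authorship ...1111..2222..
After op 6 (delete): buffer="ggceryykerywm" (len 13), cursors c1@6 c2@11, authorship ...111..222..

Answer: ggceryykerywm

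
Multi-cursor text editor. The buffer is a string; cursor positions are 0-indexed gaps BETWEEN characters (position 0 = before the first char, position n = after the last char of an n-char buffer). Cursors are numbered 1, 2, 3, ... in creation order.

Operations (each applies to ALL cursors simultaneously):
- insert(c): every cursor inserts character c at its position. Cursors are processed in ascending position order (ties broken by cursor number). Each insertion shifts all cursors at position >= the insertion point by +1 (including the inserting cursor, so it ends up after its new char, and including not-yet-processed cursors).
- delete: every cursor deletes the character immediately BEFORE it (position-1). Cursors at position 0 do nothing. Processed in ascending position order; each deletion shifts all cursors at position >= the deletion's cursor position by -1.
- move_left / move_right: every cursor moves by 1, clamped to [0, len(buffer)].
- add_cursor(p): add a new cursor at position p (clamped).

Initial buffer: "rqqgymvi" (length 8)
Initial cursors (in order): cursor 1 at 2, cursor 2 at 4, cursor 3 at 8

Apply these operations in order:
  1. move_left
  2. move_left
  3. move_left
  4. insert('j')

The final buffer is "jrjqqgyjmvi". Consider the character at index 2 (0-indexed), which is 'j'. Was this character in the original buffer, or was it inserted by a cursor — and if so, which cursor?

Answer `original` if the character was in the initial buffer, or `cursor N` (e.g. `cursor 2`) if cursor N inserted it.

Answer: cursor 2

Derivation:
After op 1 (move_left): buffer="rqqgymvi" (len 8), cursors c1@1 c2@3 c3@7, authorship ........
After op 2 (move_left): buffer="rqqgymvi" (len 8), cursors c1@0 c2@2 c3@6, authorship ........
After op 3 (move_left): buffer="rqqgymvi" (len 8), cursors c1@0 c2@1 c3@5, authorship ........
After op 4 (insert('j')): buffer="jrjqqgyjmvi" (len 11), cursors c1@1 c2@3 c3@8, authorship 1.2....3...
Authorship (.=original, N=cursor N): 1 . 2 . . . . 3 . . .
Index 2: author = 2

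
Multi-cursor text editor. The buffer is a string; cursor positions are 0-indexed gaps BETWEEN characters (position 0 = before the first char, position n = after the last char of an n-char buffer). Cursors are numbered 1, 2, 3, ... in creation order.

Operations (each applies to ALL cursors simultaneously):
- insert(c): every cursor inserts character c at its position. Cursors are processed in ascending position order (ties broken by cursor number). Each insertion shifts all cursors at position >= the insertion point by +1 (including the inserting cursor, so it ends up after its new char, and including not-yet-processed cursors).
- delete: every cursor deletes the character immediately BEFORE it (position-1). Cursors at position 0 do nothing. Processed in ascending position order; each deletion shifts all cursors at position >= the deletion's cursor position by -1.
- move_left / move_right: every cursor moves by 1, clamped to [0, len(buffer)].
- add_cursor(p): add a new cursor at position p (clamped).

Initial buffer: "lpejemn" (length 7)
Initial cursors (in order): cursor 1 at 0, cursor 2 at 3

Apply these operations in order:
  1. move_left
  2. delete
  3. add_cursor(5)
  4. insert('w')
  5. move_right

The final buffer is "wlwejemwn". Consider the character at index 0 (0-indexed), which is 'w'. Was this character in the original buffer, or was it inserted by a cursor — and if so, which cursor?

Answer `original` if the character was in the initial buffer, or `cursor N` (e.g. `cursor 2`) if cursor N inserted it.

After op 1 (move_left): buffer="lpejemn" (len 7), cursors c1@0 c2@2, authorship .......
After op 2 (delete): buffer="lejemn" (len 6), cursors c1@0 c2@1, authorship ......
After op 3 (add_cursor(5)): buffer="lejemn" (len 6), cursors c1@0 c2@1 c3@5, authorship ......
After op 4 (insert('w')): buffer="wlwejemwn" (len 9), cursors c1@1 c2@3 c3@8, authorship 1.2....3.
After op 5 (move_right): buffer="wlwejemwn" (len 9), cursors c1@2 c2@4 c3@9, authorship 1.2....3.
Authorship (.=original, N=cursor N): 1 . 2 . . . . 3 .
Index 0: author = 1

Answer: cursor 1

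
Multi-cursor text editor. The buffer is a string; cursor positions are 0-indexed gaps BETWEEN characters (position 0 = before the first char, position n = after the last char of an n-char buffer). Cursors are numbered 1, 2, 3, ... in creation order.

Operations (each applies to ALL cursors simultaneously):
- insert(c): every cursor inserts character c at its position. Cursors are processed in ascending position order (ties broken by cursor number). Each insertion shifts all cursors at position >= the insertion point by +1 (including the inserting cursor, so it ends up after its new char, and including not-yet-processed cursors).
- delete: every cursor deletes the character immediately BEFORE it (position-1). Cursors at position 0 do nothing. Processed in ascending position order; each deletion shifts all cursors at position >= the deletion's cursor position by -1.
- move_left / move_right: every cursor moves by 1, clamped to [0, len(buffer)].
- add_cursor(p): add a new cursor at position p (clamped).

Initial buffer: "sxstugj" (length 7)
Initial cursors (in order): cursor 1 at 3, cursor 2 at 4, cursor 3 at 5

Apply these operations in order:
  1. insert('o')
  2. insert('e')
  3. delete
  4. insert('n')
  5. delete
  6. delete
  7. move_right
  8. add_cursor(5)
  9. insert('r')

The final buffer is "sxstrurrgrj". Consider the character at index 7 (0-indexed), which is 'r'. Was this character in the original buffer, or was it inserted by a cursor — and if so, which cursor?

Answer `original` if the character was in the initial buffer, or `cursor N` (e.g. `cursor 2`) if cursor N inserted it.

After op 1 (insert('o')): buffer="sxsotouogj" (len 10), cursors c1@4 c2@6 c3@8, authorship ...1.2.3..
After op 2 (insert('e')): buffer="sxsoetoeuoegj" (len 13), cursors c1@5 c2@8 c3@11, authorship ...11.22.33..
After op 3 (delete): buffer="sxsotouogj" (len 10), cursors c1@4 c2@6 c3@8, authorship ...1.2.3..
After op 4 (insert('n')): buffer="sxsontonuongj" (len 13), cursors c1@5 c2@8 c3@11, authorship ...11.22.33..
After op 5 (delete): buffer="sxsotouogj" (len 10), cursors c1@4 c2@6 c3@8, authorship ...1.2.3..
After op 6 (delete): buffer="sxstugj" (len 7), cursors c1@3 c2@4 c3@5, authorship .......
After op 7 (move_right): buffer="sxstugj" (len 7), cursors c1@4 c2@5 c3@6, authorship .......
After op 8 (add_cursor(5)): buffer="sxstugj" (len 7), cursors c1@4 c2@5 c4@5 c3@6, authorship .......
After op 9 (insert('r')): buffer="sxstrurrgrj" (len 11), cursors c1@5 c2@8 c4@8 c3@10, authorship ....1.24.3.
Authorship (.=original, N=cursor N): . . . . 1 . 2 4 . 3 .
Index 7: author = 4

Answer: cursor 4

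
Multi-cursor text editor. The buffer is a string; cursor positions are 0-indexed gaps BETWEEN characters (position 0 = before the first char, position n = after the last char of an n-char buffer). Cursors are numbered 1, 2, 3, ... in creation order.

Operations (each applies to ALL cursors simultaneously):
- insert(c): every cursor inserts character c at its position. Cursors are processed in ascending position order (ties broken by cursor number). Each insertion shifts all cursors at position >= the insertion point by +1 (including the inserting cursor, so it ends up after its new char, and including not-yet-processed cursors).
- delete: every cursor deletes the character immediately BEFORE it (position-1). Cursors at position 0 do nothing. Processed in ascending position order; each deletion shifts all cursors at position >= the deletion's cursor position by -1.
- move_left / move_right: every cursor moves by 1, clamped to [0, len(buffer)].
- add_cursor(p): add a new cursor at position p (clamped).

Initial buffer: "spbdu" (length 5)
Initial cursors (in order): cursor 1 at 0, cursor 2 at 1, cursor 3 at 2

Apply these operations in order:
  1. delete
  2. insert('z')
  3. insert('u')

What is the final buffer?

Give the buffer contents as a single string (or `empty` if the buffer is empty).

After op 1 (delete): buffer="bdu" (len 3), cursors c1@0 c2@0 c3@0, authorship ...
After op 2 (insert('z')): buffer="zzzbdu" (len 6), cursors c1@3 c2@3 c3@3, authorship 123...
After op 3 (insert('u')): buffer="zzzuuubdu" (len 9), cursors c1@6 c2@6 c3@6, authorship 123123...

Answer: zzzuuubdu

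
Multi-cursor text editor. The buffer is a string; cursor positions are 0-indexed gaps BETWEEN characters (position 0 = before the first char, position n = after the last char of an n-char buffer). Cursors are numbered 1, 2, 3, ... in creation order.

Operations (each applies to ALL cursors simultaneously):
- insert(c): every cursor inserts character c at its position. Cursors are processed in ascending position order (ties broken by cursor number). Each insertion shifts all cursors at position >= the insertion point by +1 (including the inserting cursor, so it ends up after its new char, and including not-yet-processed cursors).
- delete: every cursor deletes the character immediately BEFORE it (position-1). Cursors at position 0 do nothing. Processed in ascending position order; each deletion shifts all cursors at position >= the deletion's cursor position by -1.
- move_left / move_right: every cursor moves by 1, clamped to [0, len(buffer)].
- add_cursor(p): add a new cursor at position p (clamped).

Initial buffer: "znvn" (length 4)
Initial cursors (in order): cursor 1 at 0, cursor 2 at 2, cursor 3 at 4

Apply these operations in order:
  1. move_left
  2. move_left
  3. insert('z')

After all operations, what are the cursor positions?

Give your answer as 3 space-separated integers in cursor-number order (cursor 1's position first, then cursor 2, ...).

After op 1 (move_left): buffer="znvn" (len 4), cursors c1@0 c2@1 c3@3, authorship ....
After op 2 (move_left): buffer="znvn" (len 4), cursors c1@0 c2@0 c3@2, authorship ....
After op 3 (insert('z')): buffer="zzznzvn" (len 7), cursors c1@2 c2@2 c3@5, authorship 12..3..

Answer: 2 2 5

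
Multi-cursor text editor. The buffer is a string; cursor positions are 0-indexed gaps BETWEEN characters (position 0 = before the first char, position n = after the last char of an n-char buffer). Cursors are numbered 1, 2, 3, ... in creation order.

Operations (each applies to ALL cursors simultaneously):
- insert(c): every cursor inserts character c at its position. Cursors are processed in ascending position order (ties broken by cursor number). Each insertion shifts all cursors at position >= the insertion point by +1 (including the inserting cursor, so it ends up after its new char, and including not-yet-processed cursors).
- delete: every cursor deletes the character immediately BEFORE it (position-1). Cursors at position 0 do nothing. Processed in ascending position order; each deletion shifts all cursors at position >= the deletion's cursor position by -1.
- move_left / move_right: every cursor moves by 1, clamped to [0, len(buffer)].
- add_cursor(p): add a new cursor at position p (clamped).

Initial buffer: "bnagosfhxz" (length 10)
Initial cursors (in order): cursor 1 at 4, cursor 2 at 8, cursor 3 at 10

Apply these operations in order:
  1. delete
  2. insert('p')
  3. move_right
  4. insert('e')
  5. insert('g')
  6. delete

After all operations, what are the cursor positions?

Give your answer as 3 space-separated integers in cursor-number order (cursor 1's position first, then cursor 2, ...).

Answer: 6 11 13

Derivation:
After op 1 (delete): buffer="bnaosfx" (len 7), cursors c1@3 c2@6 c3@7, authorship .......
After op 2 (insert('p')): buffer="bnaposfpxp" (len 10), cursors c1@4 c2@8 c3@10, authorship ...1...2.3
After op 3 (move_right): buffer="bnaposfpxp" (len 10), cursors c1@5 c2@9 c3@10, authorship ...1...2.3
After op 4 (insert('e')): buffer="bnapoesfpxepe" (len 13), cursors c1@6 c2@11 c3@13, authorship ...1.1..2.233
After op 5 (insert('g')): buffer="bnapoegsfpxegpeg" (len 16), cursors c1@7 c2@13 c3@16, authorship ...1.11..2.22333
After op 6 (delete): buffer="bnapoesfpxepe" (len 13), cursors c1@6 c2@11 c3@13, authorship ...1.1..2.233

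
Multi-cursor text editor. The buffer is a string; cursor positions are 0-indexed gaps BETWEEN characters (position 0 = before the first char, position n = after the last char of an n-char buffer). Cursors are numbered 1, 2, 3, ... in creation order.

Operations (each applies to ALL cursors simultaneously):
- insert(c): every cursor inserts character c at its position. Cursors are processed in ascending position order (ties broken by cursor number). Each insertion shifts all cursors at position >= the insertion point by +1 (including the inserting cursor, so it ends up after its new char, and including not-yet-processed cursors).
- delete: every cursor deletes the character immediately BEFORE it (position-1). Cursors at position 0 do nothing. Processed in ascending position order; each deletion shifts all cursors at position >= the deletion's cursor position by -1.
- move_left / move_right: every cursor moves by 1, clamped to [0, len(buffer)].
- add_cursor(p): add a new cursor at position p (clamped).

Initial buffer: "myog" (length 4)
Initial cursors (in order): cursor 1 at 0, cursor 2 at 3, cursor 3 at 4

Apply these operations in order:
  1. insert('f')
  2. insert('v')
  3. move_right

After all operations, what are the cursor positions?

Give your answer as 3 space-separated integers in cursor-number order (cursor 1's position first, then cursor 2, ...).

Answer: 3 8 10

Derivation:
After op 1 (insert('f')): buffer="fmyofgf" (len 7), cursors c1@1 c2@5 c3@7, authorship 1...2.3
After op 2 (insert('v')): buffer="fvmyofvgfv" (len 10), cursors c1@2 c2@7 c3@10, authorship 11...22.33
After op 3 (move_right): buffer="fvmyofvgfv" (len 10), cursors c1@3 c2@8 c3@10, authorship 11...22.33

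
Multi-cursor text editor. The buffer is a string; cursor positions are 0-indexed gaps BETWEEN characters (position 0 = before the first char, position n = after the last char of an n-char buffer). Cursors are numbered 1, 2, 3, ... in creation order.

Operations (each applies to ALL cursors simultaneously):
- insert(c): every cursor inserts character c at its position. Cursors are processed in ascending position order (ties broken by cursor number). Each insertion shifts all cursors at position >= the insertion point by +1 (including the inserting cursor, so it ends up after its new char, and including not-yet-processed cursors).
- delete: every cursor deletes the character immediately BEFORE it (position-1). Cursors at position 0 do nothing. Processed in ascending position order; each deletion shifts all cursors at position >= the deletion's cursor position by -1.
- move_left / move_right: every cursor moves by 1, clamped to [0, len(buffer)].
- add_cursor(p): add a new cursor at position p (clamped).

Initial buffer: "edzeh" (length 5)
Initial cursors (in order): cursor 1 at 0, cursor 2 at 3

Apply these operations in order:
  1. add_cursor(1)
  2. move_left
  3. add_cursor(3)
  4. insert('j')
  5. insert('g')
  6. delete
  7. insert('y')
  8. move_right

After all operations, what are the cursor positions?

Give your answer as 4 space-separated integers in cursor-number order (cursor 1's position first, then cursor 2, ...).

After op 1 (add_cursor(1)): buffer="edzeh" (len 5), cursors c1@0 c3@1 c2@3, authorship .....
After op 2 (move_left): buffer="edzeh" (len 5), cursors c1@0 c3@0 c2@2, authorship .....
After op 3 (add_cursor(3)): buffer="edzeh" (len 5), cursors c1@0 c3@0 c2@2 c4@3, authorship .....
After op 4 (insert('j')): buffer="jjedjzjeh" (len 9), cursors c1@2 c3@2 c2@5 c4@7, authorship 13..2.4..
After op 5 (insert('g')): buffer="jjggedjgzjgeh" (len 13), cursors c1@4 c3@4 c2@8 c4@11, authorship 1313..22.44..
After op 6 (delete): buffer="jjedjzjeh" (len 9), cursors c1@2 c3@2 c2@5 c4@7, authorship 13..2.4..
After op 7 (insert('y')): buffer="jjyyedjyzjyeh" (len 13), cursors c1@4 c3@4 c2@8 c4@11, authorship 1313..22.44..
After op 8 (move_right): buffer="jjyyedjyzjyeh" (len 13), cursors c1@5 c3@5 c2@9 c4@12, authorship 1313..22.44..

Answer: 5 9 5 12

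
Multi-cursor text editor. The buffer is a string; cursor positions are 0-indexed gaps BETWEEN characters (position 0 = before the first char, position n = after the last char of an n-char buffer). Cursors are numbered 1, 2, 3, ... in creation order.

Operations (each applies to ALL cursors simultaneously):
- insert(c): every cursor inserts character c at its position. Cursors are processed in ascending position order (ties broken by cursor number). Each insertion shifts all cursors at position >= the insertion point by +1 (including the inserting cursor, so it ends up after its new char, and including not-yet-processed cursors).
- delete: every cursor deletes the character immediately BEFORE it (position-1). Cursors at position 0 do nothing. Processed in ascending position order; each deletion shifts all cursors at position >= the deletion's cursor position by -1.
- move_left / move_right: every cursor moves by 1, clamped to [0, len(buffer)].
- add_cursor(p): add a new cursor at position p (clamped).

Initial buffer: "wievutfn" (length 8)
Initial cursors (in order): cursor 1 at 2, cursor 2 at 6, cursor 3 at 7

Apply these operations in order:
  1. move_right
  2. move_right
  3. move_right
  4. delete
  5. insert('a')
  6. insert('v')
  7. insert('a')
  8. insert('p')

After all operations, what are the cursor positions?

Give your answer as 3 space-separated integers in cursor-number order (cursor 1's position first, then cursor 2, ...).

Answer: 8 17 17

Derivation:
After op 1 (move_right): buffer="wievutfn" (len 8), cursors c1@3 c2@7 c3@8, authorship ........
After op 2 (move_right): buffer="wievutfn" (len 8), cursors c1@4 c2@8 c3@8, authorship ........
After op 3 (move_right): buffer="wievutfn" (len 8), cursors c1@5 c2@8 c3@8, authorship ........
After op 4 (delete): buffer="wievt" (len 5), cursors c1@4 c2@5 c3@5, authorship .....
After op 5 (insert('a')): buffer="wievataa" (len 8), cursors c1@5 c2@8 c3@8, authorship ....1.23
After op 6 (insert('v')): buffer="wievavtaavv" (len 11), cursors c1@6 c2@11 c3@11, authorship ....11.2323
After op 7 (insert('a')): buffer="wievavataavvaa" (len 14), cursors c1@7 c2@14 c3@14, authorship ....111.232323
After op 8 (insert('p')): buffer="wievavaptaavvaapp" (len 17), cursors c1@8 c2@17 c3@17, authorship ....1111.23232323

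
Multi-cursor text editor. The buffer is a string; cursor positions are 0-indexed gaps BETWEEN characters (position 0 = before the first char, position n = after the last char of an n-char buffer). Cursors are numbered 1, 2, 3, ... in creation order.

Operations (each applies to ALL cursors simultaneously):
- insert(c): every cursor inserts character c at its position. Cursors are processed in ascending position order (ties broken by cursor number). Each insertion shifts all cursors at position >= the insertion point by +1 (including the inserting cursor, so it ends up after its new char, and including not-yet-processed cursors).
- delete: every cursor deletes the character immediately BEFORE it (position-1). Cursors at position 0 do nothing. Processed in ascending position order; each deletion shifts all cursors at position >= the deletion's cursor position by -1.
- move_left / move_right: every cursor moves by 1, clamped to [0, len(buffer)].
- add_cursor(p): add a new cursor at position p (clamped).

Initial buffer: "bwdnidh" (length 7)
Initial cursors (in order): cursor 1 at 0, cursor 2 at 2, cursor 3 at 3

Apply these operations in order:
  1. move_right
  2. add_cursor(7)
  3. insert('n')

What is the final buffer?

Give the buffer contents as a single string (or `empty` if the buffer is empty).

After op 1 (move_right): buffer="bwdnidh" (len 7), cursors c1@1 c2@3 c3@4, authorship .......
After op 2 (add_cursor(7)): buffer="bwdnidh" (len 7), cursors c1@1 c2@3 c3@4 c4@7, authorship .......
After op 3 (insert('n')): buffer="bnwdnnnidhn" (len 11), cursors c1@2 c2@5 c3@7 c4@11, authorship .1..2.3...4

Answer: bnwdnnnidhn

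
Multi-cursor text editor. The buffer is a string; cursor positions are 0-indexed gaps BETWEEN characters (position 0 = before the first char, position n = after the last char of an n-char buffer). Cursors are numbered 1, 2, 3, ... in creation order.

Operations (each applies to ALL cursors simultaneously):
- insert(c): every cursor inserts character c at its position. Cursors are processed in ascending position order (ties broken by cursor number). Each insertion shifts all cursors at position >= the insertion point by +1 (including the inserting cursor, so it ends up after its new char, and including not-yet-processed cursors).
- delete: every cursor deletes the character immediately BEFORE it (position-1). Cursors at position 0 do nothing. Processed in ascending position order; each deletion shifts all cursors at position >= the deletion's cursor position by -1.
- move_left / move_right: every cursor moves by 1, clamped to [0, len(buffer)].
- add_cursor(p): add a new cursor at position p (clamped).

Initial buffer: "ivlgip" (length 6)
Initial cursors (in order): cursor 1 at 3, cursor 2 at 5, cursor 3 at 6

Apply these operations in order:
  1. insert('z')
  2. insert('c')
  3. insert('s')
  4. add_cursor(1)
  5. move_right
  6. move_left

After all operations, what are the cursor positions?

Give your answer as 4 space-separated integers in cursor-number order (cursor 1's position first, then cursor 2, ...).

Answer: 6 11 14 1

Derivation:
After op 1 (insert('z')): buffer="ivlzgizpz" (len 9), cursors c1@4 c2@7 c3@9, authorship ...1..2.3
After op 2 (insert('c')): buffer="ivlzcgizcpzc" (len 12), cursors c1@5 c2@9 c3@12, authorship ...11..22.33
After op 3 (insert('s')): buffer="ivlzcsgizcspzcs" (len 15), cursors c1@6 c2@11 c3@15, authorship ...111..222.333
After op 4 (add_cursor(1)): buffer="ivlzcsgizcspzcs" (len 15), cursors c4@1 c1@6 c2@11 c3@15, authorship ...111..222.333
After op 5 (move_right): buffer="ivlzcsgizcspzcs" (len 15), cursors c4@2 c1@7 c2@12 c3@15, authorship ...111..222.333
After op 6 (move_left): buffer="ivlzcsgizcspzcs" (len 15), cursors c4@1 c1@6 c2@11 c3@14, authorship ...111..222.333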